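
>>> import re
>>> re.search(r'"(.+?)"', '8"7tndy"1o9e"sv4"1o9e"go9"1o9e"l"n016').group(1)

Because the quantifier is non-greedy, it stops expanding at the earliest point where the rest of the pattern can succeed.
`re.search` scans for the first position where the pattern succeeds.
The match spans [1:8] → '"7tndy"'.
Captured: group 1 = '7tndy'.

'7tndy'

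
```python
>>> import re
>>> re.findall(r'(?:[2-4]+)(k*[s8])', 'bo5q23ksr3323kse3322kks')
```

['ks', 'ks', 'kks']

Pattern: one or more of a character in [2-4] (non-capturing group); then zero or more of a literal 'k', then one of [s8] (captured).
Matches: at [4:8] match '23ks', group 1 = 'ks'; at [9:15] match '3323ks', group 1 = 'ks'; at [16:23] match '3322kks', group 1 = 'kks'.
`findall` collects group 1 from each match (3 total).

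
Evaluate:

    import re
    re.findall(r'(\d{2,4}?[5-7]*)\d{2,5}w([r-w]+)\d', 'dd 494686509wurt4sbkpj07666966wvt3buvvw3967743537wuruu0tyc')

[('4946', 'urt'), ('07666', 'vt'), ('39677', 'uruu')]

The pattern matches 2 to 4 of a digit (lazy), then zero or more of a character in [5-7] (captured); then 2 to 5 of a digit, then a literal 'w'; then one or more of a character in [r-w] (captured); then a digit.
With 2 capturing groups, `findall` returns a 2-tuple per match.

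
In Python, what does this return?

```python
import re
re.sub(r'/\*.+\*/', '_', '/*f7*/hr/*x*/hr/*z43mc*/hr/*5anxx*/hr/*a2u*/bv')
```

Matches: at [0:44] → '/*f7*/hr/*x*/hr/*z43mc*/hr/*5anxx*/hr/*a2u*/'.
`sub` substitutes '_' at each match site.

'_bv'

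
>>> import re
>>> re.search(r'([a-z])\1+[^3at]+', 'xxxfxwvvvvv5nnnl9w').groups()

('x',)

`\1` has to match the exact text group 1 already captured.
`re.search` tries every starting position until one works.
The match spans [0:18] → 'xxxfxwvvvvv5nnnl9w'.
Captured: group 1 = 'x'.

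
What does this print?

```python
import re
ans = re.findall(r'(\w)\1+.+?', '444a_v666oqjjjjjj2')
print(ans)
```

['4', '6', 'j']

`\1` has to match the exact text group 1 already captured.
Scanning left to right: at [0:4] match '444a', group 1 = '4'; at [6:10] match '666o', group 1 = '6'; at [11:18] match 'jjjjjj2', group 1 = 'j'.
`findall` collects group 1 from each match (3 total).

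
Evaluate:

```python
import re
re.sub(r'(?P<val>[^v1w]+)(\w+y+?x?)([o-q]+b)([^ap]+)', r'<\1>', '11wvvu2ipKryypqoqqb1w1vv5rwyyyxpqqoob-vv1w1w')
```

'11wvv<u2ipKryypqoqqb>'

Pattern: one or more of any character except [v1w] (captured as 'val'); then one or more of a word character, then one or more of a literal 'y' (lazy), then optionally the literal 'x' (captured); then one or more of a character in [o-q], then a literal 'b' (captured); then one or more of any character except [ap] (captured).
Matches: at [5:44] → 'u2ipKryypqoqqb1w1vv5rwyyyxpqqoob-vv1w1w'.
Each match is replaced using the text its own group 1 captured.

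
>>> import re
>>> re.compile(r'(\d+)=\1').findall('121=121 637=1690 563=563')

A backreference is literal: `\1` must see the identical characters the first group matched.
Because there's exactly one group, `findall` drops the full match and keeps group 1 from each hit.

['121', '563']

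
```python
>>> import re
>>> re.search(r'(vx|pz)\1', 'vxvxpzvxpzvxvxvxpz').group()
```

'vxvx'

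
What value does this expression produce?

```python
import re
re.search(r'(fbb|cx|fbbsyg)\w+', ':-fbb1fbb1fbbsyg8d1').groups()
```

('fbb',)

`re.search` scans for the first position where the pattern succeeds.
The match spans [2:19] → 'fbb1fbb1fbbsyg8d1'.
Captured: group 1 = 'fbb'.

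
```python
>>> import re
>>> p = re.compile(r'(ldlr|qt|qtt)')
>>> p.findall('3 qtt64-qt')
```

Alternation isn't longest-match — the leftmost alternative that fits at this position is chosen.
Matches: at [2:4] match 'qt', group 1 = 'qt'; at [8:10] match 'qt', group 1 = 'qt'.
Because there's exactly one group, `findall` drops the full match and keeps group 1 from each hit.

['qt', 'qt']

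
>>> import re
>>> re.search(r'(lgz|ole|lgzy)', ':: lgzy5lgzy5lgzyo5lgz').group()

Alternation isn't longest-match — the leftmost alternative that fits at this position is chosen.
The match spans [3:6] → 'lgz'.

'lgz'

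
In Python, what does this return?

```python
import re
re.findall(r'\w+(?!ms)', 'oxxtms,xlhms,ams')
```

['oxxtms', 'xlhms', 'ams']

The negative lookahead/lookbehind blocks any match where the forbidden context is present.
Scanning left to right: at [0:6] → 'oxxtms'; at [7:12] → 'xlhms'; at [13:16] → 'ams'.
Since nothing is captured, `findall` lists the 3 matched substrings directly.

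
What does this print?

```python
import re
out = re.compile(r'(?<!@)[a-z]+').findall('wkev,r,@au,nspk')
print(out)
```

['wkev', 'r', 'u', 'nspk']

The negative lookahead/lookbehind blocks any match where the forbidden context is present.
Walking the string: at [0:4] → 'wkev'; at [5:6] → 'r'; at [9:10] → 'u'; at [11:15] → 'nspk'.
Since nothing is captured, `findall` lists the 4 matched substrings directly.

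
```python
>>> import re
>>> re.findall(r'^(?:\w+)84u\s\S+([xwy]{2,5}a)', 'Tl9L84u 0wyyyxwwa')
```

This matches anchored at the start of the string; then one or more of a word character (non-capturing group); then the literal '84u', then whitespace, then one or more of a non-whitespace character; then 2 to 5 of one of [xwy], then a literal 'a' (captured).
One capturing group, so `findall` returns just the captured substring from the one match — 1 in all.

['wwa']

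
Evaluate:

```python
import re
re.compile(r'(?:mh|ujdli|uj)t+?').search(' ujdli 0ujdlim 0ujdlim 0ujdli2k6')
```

Unlike `match`, `search` isn't anchored — it looks for the pattern anywhere in the string.
Here no position works, so the call returns None.

None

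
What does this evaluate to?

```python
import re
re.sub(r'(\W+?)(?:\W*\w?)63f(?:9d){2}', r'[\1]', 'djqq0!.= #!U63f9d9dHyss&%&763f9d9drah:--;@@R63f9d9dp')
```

'djqq0[!]Hyss[&]rah[:]p'

This matches one or more of a non-word character (lazy) (captured); then zero or more of a non-word character, then optionally a word character (non-capturing group); then the literal '63f', then the literal '9d' repeated 2 times.
With the lazy modifier that quantifier settles for the fewest repetitions that let the rest of the pattern succeed (the atoms after it are unaffected and can still be greedy).
Matches: at [5:19] → '!.= #!U63f9d9d'; at [23:34] → '&%&763f9d9d'; at [37:51] → ':--;@@R63f9d9d'.
Each match is replaced using the text its own group 1 captured.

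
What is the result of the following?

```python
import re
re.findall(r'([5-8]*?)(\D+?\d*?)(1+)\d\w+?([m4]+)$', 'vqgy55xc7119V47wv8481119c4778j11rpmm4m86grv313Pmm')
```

[('55', 'xc7', '11', 'mm')]

Pattern: zero or more of a character in [5-8] (lazy) (captured); then one or more of a non-digit (lazy), then zero or more of a digit (lazy) (captured); then one or more of a literal '1' (captured); then a digit, then one or more of a word character (lazy); then one or more of one of [m4] (captured); then anchored at the end.
Lazy quantifiers expand one character at a time until the remainder of the pattern can match.
Scanning left to right: at [4:49] match '55xc7119V47wv8481119c4778j11rpmm4m86grv313Pmm', groups = ('55', 'xc7', '11', 'mm').
4 groups means the one result is a tuple of 4 captured strings — 1 here.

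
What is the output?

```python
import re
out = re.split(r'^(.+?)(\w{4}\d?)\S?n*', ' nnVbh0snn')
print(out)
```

Pattern: anchored at the start of the string; then one or more of any character (lazy) (captured); then exactly 4 of a word character, then optionally a digit (captured); then optionally a non-whitespace character, then zero or more of a literal 'n'.
Lazy quantifiers expand one character at a time until the remainder of the pattern can match.
Matches to split on: at [0:6] → ' nnVbh'.
`re.split` interleaves the captured-group text with the surrounding fragments.

['', ' ', 'nnVb', '0snn']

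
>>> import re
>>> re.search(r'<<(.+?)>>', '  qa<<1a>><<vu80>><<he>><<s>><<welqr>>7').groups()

The match spans [4:10] → '<<1a>>'.
Captured: group 1 = '1a'.

('1a',)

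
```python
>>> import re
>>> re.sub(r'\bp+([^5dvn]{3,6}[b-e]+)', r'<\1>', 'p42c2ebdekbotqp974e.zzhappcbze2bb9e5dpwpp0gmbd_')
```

The pattern matches a word boundary (`\b`, zero-width); then one or more of a literal 'p'; then 3 to 6 of any character except [5dvn], then one or more of a character in [b-e] (captured).
Matches: at [0:9] → 'p42c2ebde'.
`\1` in the replacement pulls in group 1's text for each match.

'<42c2ebde>kbotqp974e.zzhappcbze2bb9e5dpwpp0gmbd_'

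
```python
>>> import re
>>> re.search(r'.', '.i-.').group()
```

'.'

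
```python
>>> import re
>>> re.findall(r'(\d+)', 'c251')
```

Because there's exactly one group, `findall` drops the full match and keeps group 1 from the one hit.

['251']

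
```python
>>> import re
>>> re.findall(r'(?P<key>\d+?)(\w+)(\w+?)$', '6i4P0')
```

[('6', 'i4P', '0')]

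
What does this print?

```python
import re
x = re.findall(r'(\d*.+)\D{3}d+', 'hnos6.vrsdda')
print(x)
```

['hnos6.v']

This matches zero or more of a digit, then one or more of any character (captured); then exactly 3 of a non-digit, then one or more of the literal 'd'.
Matches: at [0:11] match 'hnos6.vrsdd', group 1 = 'hnos6.v'.
One capturing group, so `findall` returns just the captured substring from the one match — 1 in all.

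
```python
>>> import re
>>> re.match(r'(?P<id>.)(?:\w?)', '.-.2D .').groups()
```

('.',)

The match spans [0:1] → '.'.
Captured: group 1 = '.'.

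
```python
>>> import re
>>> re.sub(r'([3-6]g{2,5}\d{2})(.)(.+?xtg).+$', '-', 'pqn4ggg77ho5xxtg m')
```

'pqn-'

This matches a character in [3-6], then 2 to 5 of a literal 'g', then exactly 2 of a digit (captured); then any character (captured); then one or more of any character (lazy), then the literal 'xtg' (captured); then one or more of any character; then anchored at the end.
Matches: at [3:18] → '4ggg77ho5xxtg m'.
Each match is replaced by '-'.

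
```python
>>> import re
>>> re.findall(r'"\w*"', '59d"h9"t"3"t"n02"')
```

Walking the string: at [3:7] → '"h9"'; at [8:11] → '"3"'; at [12:17] → '"n02"'.
`findall` yields the raw match text (3 of them) because the pattern has no groups.

['"h9"', '"3"', '"n02"']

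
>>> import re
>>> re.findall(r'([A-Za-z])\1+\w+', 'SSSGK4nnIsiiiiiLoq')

['S']

The backreference `\1` re-matches whatever the first group consumed, character for character.
Scanning left to right: at [0:18] match 'SSSGK4nnIsiiiiiLoq', group 1 = 'S'.
One capturing group, so `findall` returns just the captured substring from the one match — 1 in all.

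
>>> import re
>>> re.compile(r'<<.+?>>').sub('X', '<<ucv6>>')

'X'

Matches: at [0:8] → '<<ucv6>>'.
Every occurrence is swapped for 'X'.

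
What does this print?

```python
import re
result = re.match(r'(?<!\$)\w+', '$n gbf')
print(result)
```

None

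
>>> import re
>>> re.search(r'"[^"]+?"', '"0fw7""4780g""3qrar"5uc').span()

(0, 6)

`re.search` scans for the first position where the pattern succeeds.
The match spans [0:6] → '"0fw7"'.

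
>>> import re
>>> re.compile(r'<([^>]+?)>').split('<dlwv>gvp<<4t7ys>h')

Because the pattern has a capturing group, `split` also inserts each captured text between the pieces.

['', 'dlwv', 'gvp', '<4t7ys', 'h']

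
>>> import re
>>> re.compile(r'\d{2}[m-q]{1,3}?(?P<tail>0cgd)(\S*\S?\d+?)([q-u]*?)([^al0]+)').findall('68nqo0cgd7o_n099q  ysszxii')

A non-greedy quantifier consumes as few characters as it can — just enough that the remainder of the pattern still matches from where it stops; whatever follows it matches normally.
Multiple groups make `findall` return tuples — one 4-tuple for the one match.

[('0cgd', '7o_n099', '', 'q  ysszxii')]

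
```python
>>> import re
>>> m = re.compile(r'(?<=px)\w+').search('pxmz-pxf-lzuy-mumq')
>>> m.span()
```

(2, 4)

Because the assertion is zero-width, the text it checks is not consumed and won't appear in the result.
Unlike `match`, `search` isn't anchored — it looks for the pattern anywhere in the string.
The match spans [2:4] → 'mz'.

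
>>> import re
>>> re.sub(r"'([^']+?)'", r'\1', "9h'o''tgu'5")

'9hotgu5'

Matches: at [2:5] → "'o'"; at [5:10] → "'tgu'".
The replacement refers to a captured group, so each match is rewritten using its own captured text.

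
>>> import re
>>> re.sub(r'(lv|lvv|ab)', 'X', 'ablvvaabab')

Alternation isn't longest-match — the leftmost alternative that fits at this position is chosen.
Matches: at [0:2] → 'ab'; at [2:4] → 'lv'; at [6:8] → 'ab'; at [8:10] → 'ab'.
Every occurrence is swapped for 'X'.

'XXvaXX'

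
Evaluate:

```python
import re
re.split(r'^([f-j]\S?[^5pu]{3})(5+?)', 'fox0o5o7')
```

['', 'fox0o', '5', 'o7']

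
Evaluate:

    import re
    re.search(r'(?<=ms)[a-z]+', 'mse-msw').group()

Because the assertion is zero-width, the text it checks is not consumed and won't appear in the result.
The match spans [2:3] → 'e'.

'e'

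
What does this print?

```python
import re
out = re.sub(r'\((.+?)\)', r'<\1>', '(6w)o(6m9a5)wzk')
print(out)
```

<6w>o<6m9a5>wzk

With the lazy modifier that quantifier settles for the fewest repetitions that let the rest of the pattern succeed (the atoms after it are unaffected and can still be greedy).
Matches: at [0:4] → '(6w)'; at [5:12] → '(6m9a5)'.
The replacement refers to a captured group, so each match is rewritten using its own captured text.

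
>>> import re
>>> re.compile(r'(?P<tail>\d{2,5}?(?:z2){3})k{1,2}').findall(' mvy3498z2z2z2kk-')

['3498z2z2z2']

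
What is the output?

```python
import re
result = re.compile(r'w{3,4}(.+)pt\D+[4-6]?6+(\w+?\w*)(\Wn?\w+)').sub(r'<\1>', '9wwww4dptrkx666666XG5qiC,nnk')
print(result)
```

9<4d>

This matches 3 to 4 of a literal 'w'; then one or more of any character (captured); then the literal 'pt', then one or more of a non-digit; then optionally a character in [4-6], then one or more of a literal '6'; then one or more of a word character (lazy), then zero or more of a word character (captured); then a non-word character, then optionally the literal 'n', then one or more of a word character (captured).
Matches: at [1:28] → 'wwww4dptrkx666666XG5qiC,nnk'.
The replacement refers to a captured group, so each match is rewritten using its own captured text.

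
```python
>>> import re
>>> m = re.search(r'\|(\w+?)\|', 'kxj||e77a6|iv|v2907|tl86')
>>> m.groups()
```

('e77a6',)

`re.search` tries every starting position until one works.
The match spans [4:11] → '|e77a6|'.
Captured: group 1 = 'e77a6'.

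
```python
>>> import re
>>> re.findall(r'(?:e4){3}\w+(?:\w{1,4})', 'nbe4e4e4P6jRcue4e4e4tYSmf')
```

['e4e4e4P6jRcue4e4e4tYSmf']

Pattern: the literal 'e4' repeated 3 times, then one or more of a word character; then 1 to 4 of a word character (non-capturing group).
`findall` yields the raw match text (1 of them) because the pattern has no groups.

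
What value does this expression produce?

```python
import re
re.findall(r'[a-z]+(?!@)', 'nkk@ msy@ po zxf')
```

`(?!…)`/`(?<!…)` only lets a position through if the neighbouring text does NOT match; no characters are consumed.
Matches: at [0:2] → 'nk'; at [5:7] → 'ms'; at [10:12] → 'po'; at [13:16] → 'zxf'.
With no groups in the pattern, `findall` gives back each whole match — 4 here.

['nk', 'ms', 'po', 'zxf']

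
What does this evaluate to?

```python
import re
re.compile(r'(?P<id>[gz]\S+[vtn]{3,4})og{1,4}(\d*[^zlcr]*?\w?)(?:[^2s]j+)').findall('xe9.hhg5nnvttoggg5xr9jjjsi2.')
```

[('g5nnvtt', '5xr')]

This matches one of [gz], then one or more of a non-whitespace character, then 3 to 4 of one of [vtn] (captured as 'id'); then the literal 'o', then 1 to 4 of a literal 'g'; then zero or more of a digit, then zero or more of any character except [zlcr] (lazy), then optionally a word character (captured); then any character except [2s], then one or more of the literal 'j' (non-capturing group).
`findall` packs the 2 group values into a tuple for every match.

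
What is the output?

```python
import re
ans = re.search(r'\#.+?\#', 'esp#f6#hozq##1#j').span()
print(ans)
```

`search` walks the string left to right and returns the first match it finds.
The match spans [3:7] → '#f6#'.

(3, 7)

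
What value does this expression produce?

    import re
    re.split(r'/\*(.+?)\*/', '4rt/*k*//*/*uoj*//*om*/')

['4rt', 'k', '', '/*uoj', '', 'om', '']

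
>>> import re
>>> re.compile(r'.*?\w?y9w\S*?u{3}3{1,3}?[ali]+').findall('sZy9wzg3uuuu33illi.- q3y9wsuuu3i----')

['sZy9wzg3uuuu33illi', '.- q3y9wsuuu3i']

No capturing groups, so `findall` returns the 2 full match strings.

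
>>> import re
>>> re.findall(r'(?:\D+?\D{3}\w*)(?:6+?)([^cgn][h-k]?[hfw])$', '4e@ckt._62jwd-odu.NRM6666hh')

This matches one or more of a non-digit (lazy), then exactly 3 of a non-digit, then zero or more of a word character (non-capturing group); then one or more of a literal '6' (lazy) (non-capturing group); then any character except [cgn], then optionally a character in [h-k], then one of [hfw] (captured); then anchored at the end.
Walking the string: at [10:27] match 'jwd-odu.NRM6666hh', group 1 = 'hh'.
With a single group, `findall` returns only what that group captured — 1 item.

['hh']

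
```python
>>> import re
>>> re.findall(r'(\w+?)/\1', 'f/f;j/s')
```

['f']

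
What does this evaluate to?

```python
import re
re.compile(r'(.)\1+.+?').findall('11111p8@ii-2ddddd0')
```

After group 1 captures some text, `\1` only succeeds where that same text appears again.
Walking the string: at [0:6] match '11111p', group 1 = '1'; at [8:11] match 'ii-', group 1 = 'i'; at [12:18] match 'ddddd0', group 1 = 'd'.
One capturing group, so `findall` returns just the captured substring from each match — 3 in all.

['1', 'i', 'd']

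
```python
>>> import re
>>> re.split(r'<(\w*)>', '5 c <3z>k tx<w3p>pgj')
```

['5 c ', '3z', 'k tx', 'w3p', 'pgj']

Matches to split on: at [4:8] → '<3z>'; at [12:17] → '<w3p>'.
The group in the pattern means `split` returns the separators' captures alongside the pieces.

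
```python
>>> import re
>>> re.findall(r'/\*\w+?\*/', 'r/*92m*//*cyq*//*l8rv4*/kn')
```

['/*92m*/', '/*cyq*/', '/*l8rv4*/']

Walking the string: at [1:8] → '/*92m*/'; at [8:15] → '/*cyq*/'; at [15:24] → '/*l8rv4*/'.
`findall` yields the raw match text (3 of them) because the pattern has no groups.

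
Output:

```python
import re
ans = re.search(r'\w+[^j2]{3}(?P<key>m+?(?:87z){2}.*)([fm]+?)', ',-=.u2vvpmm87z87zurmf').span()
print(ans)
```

(4, 21)

The pattern matches one or more of a word character, then exactly 3 of any character except [j2]; then one or more of the literal 'm' (lazy), then the literal '87z' repeated 2 times, then zero or more of any character (captured as 'key'); then one or more of one of [fm] (lazy) (captured).
`search` walks the string left to right and returns the first match it finds.
The match spans [4:21] → 'u2vvpmm87z87zurmf'.
Captured: group 1 = 'm87z87zurm', group 2 = 'f'.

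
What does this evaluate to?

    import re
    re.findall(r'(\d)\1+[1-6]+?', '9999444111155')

['9', '4', '1']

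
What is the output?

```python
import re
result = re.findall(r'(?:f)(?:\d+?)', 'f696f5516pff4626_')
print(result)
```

With no groups in the pattern, `findall` gives back each whole match — 3 here.

['f6', 'f5', 'f4']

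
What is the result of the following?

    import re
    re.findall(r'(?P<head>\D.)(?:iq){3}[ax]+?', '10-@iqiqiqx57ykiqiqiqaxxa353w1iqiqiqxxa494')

`findall` collects group 1 from each match (3 total).

['-@', 'yk', 'w1']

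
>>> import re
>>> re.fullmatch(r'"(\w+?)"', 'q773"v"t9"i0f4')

`fullmatch` succeeds only if the pattern covers the string from start to end.
Here the pattern can't cover the whole string, so the call returns None.

None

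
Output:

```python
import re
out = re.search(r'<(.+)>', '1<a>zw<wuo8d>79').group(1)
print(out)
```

a>zw<wuo8d

The match spans [1:13] → '<a>zw<wuo8d>'.
Captured: group 1 = 'a>zw<wuo8d'.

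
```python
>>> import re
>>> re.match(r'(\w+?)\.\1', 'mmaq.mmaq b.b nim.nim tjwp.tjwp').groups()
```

`\1` is not a pattern — it's the concrete string captured by group 1, re-applied verbatim.
With `match`, the pattern is implicitly anchored at the beginning.
The match spans [0:9] → 'mmaq.mmaq'.
Captured: group 1 = 'mmaq'.

('mmaq',)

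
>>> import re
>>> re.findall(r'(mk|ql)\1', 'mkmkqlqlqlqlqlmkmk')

['mk', 'ql', 'ql', 'mk']

A backreference is literal: `\1` must see the identical characters the first group matched.
Scanning left to right: at [0:4] match 'mkmk', group 1 = 'mk'; at [4:8] match 'qlql', group 1 = 'ql'; at [8:12] match 'qlql', group 1 = 'ql'; at [14:18] match 'mkmk', group 1 = 'mk'.
With a single group, `findall` returns only what that group captured — 4 items.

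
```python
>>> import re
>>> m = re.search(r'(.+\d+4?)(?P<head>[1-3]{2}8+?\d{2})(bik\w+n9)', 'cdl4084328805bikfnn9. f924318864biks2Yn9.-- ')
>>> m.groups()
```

('cdl4084328805bikfnn9. f924', '318864', 'biks2Yn9')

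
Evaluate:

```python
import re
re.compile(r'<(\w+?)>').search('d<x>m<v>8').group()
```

'<x>'

The match spans [1:4] → '<x>'.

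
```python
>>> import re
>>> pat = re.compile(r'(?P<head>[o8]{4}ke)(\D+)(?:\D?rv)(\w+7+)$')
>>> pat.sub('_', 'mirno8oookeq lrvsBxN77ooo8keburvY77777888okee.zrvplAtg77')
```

'mirno8oookeq lrvsBxN77ooo8keburvY77777_'

The pattern matches exactly 4 of one of [o8], then the literal 'ke' (captured as 'head'); then one or more of a non-digit (captured); then optionally a non-digit, then the literal 'rv' (non-capturing group); then one or more of a word character, then one or more of a literal '7' (captured); then anchored at the end.
Matches: at [38:56] → '888okee.zrvplAtg77'.
Each match is replaced by '_'.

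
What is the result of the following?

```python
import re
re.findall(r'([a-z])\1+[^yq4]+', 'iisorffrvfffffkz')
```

`\1` has to match the exact text group 1 already captured.
Matches: at [0:16] match 'iisorffrvfffffkz', group 1 = 'i'.
Because there's exactly one group, `findall` drops the full match and keeps group 1 from the one hit.

['i']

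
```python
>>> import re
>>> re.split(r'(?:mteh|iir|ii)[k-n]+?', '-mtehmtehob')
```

['-', 'tehob']

Matches to split on: at [1:6] → 'mtehm'.
`split` removes every match and returns the 2 fragments in between.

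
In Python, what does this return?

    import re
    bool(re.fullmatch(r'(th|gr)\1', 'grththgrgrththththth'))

After group 1 captures some text, `\1` only succeeds where that same text appears again.
For `fullmatch`, every character of the input must be accounted for by the pattern.
Here the string isn't matched end-to-end, so the call returns None, and `bool(None)` is False.

False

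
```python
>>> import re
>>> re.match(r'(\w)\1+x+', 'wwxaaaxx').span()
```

(0, 3)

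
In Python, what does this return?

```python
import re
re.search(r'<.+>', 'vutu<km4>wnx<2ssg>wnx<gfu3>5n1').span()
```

(4, 27)

The match spans [4:27] → '<km4>wnx<2ssg>wnx<gfu3>'.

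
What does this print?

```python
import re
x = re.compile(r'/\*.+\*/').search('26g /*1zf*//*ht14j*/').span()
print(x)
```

`re.search` scans for the first position where the pattern succeeds.
The match spans [4:20] → '/*1zf*//*ht14j*/'.

(4, 20)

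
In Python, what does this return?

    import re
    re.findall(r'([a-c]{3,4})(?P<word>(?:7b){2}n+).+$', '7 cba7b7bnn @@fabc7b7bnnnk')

[('cba', '7b7bnn')]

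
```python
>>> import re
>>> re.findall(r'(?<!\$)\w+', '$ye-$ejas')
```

The negative lookahead/lookbehind blocks any match where the forbidden context is present.
Walking the string: at [2:3] → 'e'; at [6:9] → 'jas'.
With no groups in the pattern, `findall` gives back each whole match — 2 here.

['e', 'jas']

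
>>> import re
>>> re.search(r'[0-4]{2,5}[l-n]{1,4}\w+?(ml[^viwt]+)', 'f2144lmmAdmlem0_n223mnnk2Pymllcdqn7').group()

'2144lmmAdmlem0_n223mnnk2Pymllcdqn7'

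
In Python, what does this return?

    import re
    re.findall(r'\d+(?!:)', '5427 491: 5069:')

A negative assertion filters positions out without eating any characters.
No capturing groups, so `findall` returns the 3 full match strings.

['5427', '49', '506']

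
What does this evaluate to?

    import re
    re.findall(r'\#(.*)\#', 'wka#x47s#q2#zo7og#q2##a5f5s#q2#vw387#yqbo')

['x47s#q2#zo7og#q2##a5f5s#q2#vw387']

Because there's exactly one group, `findall` drops the full match and keeps group 1 from the one hit.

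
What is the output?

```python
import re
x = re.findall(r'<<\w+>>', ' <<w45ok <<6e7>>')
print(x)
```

['<<6e7>>']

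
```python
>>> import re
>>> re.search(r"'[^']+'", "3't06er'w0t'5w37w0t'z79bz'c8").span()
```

(1, 8)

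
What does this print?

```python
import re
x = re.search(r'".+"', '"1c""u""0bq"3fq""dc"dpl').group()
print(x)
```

Unlike `match`, `search` isn't anchored — it looks for the pattern anywhere in the string.
The match spans [0:20] → '"1c""u""0bq"3fq""dc"'.

"1c""u""0bq"3fq""dc"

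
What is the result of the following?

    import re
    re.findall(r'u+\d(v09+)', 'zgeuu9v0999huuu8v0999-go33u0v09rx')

['v0999', 'v0999', 'v09']

The pattern matches one or more of a literal 'u', then a digit; then the literal 'v0', then one or more of the literal '9' (captured).
Scanning left to right: at [3:11] match 'uu9v0999', group 1 = 'v0999'; at [12:21] match 'uuu8v0999', group 1 = 'v0999'; at [26:31] match 'u0v09', group 1 = 'v09'.
Because there's exactly one group, `findall` drops the full match and keeps group 1 from each hit.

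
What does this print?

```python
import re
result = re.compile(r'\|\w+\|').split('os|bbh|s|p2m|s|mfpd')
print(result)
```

['os', 's', 's|mfpd']

Matches to split on: at [2:7] → '|bbh|'; at [8:13] → '|p2m|'.
Splitting on the pattern gives 3 pieces.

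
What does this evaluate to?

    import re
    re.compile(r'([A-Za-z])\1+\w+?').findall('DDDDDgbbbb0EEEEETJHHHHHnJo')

['D', 'b', 'E', 'H']

After group 1 captures some text, `\1` only succeeds where that same text appears again.
Matches: at [0:6] match 'DDDDDg', group 1 = 'D'; at [6:11] match 'bbbb0', group 1 = 'b'; at [11:17] match 'EEEEET', group 1 = 'E'; at [18:24] match 'HHHHHn', group 1 = 'H'.
`findall` collects group 1 from each match (4 total).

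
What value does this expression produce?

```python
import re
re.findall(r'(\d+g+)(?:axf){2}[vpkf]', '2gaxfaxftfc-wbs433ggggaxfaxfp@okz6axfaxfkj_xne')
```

This matches one or more of a digit, then one or more of a literal 'g' (captured); then the literal 'axf' repeated 2 times, then one of [vpkf].
Scanning left to right: at [15:29] match '433ggggaxfaxfp', group 1 = '433gggg'.
One capturing group, so `findall` returns just the captured substring from the one match — 1 in all.

['433gggg']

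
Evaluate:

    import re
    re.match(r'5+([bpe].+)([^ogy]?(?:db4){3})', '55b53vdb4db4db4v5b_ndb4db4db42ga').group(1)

'b53vdb4db4db4v5b_n'

The pattern matches one or more of a literal '5'; then one of [bpe], then one or more of any character (captured); then optionally any character except [ogy], then the literal 'db4' repeated 3 times (captured).
`re.match` won't scan ahead — the pattern has to work from the very first character.
The match spans [0:29] → '55b53vdb4db4db4v5b_ndb4db4db4'.
Captured: group 1 = 'b53vdb4db4db4v5b_n', group 2 = 'db4db4db4'.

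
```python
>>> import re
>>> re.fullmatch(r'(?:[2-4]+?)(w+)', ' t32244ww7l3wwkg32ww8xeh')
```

`re.fullmatch` requires the pattern to consume the entire string.
Here the pattern can't cover the whole string, so the call returns None.

None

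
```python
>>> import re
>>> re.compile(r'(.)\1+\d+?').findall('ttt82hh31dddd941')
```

['t', 'h', 'd']

`\1` is not a pattern — it's the concrete string captured by group 1, re-applied verbatim.
Scanning left to right: at [0:4] match 'ttt8', group 1 = 't'; at [5:8] match 'hh3', group 1 = 'h'; at [9:14] match 'dddd9', group 1 = 'd'.
One capturing group, so `findall` returns just the captured substring from each match — 3 in all.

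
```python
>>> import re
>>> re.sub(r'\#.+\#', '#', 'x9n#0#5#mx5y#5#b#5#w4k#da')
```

'x9n#da'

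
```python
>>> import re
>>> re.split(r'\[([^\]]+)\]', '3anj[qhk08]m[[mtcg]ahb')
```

Matches to split on: at [4:11] → '[qhk08]'; at [12:19] → '[[mtcg]'.
With a capturing group present, the delimiter's captured portion is kept in the result list.

['3anj', 'qhk08', 'm', '[mtcg', 'ahb']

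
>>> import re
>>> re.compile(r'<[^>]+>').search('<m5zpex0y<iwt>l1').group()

'<m5zpex0y<iwt>'

Unlike `match`, `search` isn't anchored — it looks for the pattern anywhere in the string.
The match spans [0:14] → '<m5zpex0y<iwt>'.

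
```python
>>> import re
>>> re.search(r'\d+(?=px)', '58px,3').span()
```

(0, 2)

Because the assertion is zero-width, the text it checks is not consumed and won't appear in the result.
The match spans [0:2] → '58'.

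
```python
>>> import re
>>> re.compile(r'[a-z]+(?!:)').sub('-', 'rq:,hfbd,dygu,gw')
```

The negative lookaround is zero-width — it rules out positions where the adjacent text would match, without consuming anything.
Every occurrence is swapped for '-'.

'-q:,-,-,-'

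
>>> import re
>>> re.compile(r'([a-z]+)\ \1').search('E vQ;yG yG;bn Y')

The backreference `\1` re-matches whatever the first group consumed, character for character.
Here the pattern never matches, so the call returns None.

None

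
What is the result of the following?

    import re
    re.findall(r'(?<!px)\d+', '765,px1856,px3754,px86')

The negative lookahead/lookbehind blocks any match where the forbidden context is present.
No capturing groups, so `findall` returns the 4 full match strings.

['765', '856', '754', '6']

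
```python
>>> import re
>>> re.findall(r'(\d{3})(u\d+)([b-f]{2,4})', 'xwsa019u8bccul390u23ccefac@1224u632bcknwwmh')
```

This matches exactly 3 of a digit (captured); then the literal 'u', then one or more of a digit (captured); then 2 to 4 of a character in [b-f] (captured).
With 3 capturing groups, `findall` returns a 3-tuple per match.

[('019', 'u8', 'bcc'), ('390', 'u23', 'ccef'), ('224', 'u632', 'bc')]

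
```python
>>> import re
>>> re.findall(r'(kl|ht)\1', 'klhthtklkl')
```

['ht', 'kl']

The backreference `\1` re-matches whatever the first group consumed, character for character.
Scanning left to right: at [2:6] match 'htht', group 1 = 'ht'; at [6:10] match 'klkl', group 1 = 'kl'.
`findall` collects group 1 from each match (2 total).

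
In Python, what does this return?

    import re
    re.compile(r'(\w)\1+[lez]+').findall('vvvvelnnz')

`\1` is not a pattern — it's the concrete string captured by group 1, re-applied verbatim.
With a single group, `findall` returns only what that group captured — 2 items.

['v', 'n']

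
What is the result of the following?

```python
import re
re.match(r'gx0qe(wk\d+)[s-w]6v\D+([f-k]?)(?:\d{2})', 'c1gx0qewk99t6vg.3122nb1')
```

None

The pattern matches the literal 'gx', then the literal '0qe'; then the literal 'wk', then one or more of a digit (captured); then a character in [s-w], then the literal '6v', then one or more of a non-digit; then optionally a character in [f-k] (captured); then exactly 2 of a digit (non-capturing group).
With `match`, the pattern is implicitly anchored at the beginning.
Here the pattern fails at index 0, so the call returns None.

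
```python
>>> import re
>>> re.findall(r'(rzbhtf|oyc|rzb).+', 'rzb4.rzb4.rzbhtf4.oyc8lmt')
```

['rzb']

Matches: at [0:25] match 'rzb4.rzb4.rzbhtf4.oyc8lmt', group 1 = 'rzb'.
One capturing group, so `findall` returns just the captured substring from the one match — 1 in all.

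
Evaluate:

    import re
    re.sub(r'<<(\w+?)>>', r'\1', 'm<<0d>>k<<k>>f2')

Each match is replaced using the text its own group 1 captured.

'm0dkkf2'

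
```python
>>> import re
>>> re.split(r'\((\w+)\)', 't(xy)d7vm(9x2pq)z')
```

['t', 'xy', 'd7vm', '9x2pq', 'z']

`re.split` interleaves the captured-group text with the surrounding fragments.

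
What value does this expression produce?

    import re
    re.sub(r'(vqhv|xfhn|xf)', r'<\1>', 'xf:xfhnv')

The regex engine tests alternatives in the order written; an earlier branch that matches wins even if a later one would match more.
Each match is replaced using the text its own group 1 captured.

'<xf>:<xfhn>v'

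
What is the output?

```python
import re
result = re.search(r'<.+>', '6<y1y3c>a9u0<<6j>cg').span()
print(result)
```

(1, 17)

The match spans [1:17] → '<y1y3c>a9u0<<6j>'.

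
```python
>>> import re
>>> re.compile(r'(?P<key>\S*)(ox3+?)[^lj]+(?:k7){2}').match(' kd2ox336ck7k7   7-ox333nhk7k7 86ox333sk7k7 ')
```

None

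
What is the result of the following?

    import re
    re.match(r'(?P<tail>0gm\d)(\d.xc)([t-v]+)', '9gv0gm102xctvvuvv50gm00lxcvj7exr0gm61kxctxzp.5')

`match` is anchored at position 0; if the pattern doesn't fit there, it returns None.
Here the pattern fails at index 0, so the call returns None.

None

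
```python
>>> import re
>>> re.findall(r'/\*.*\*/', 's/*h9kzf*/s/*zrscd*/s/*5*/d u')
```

Walking the string: at [1:26] → '/*h9kzf*/s/*zrscd*/s/*5*/'.
`findall` yields the raw match text (1 of them) because the pattern has no groups.

['/*h9kzf*/s/*zrscd*/s/*5*/']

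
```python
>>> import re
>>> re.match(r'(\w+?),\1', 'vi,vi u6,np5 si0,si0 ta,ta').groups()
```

('vi',)

A backreference is literal: `\1` must see the identical characters the first group matched.
`match` is anchored at position 0; if the pattern doesn't fit there, it returns None.
The match spans [0:5] → 'vi,vi'.
Captured: group 1 = 'vi'.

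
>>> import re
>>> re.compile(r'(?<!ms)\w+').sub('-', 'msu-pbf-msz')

'-----'

The negative lookahead/lookbehind blocks any match where the forbidden context is present.
`sub` substitutes '-' at each match site.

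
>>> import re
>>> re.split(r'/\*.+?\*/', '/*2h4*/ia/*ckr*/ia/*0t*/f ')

The `?` after the quantifier makes it lazy — it takes as little as possible before letting the rest of the pattern try.
Matches to split on: at [0:7] → '/*2h4*/'; at [9:16] → '/*ckr*/'; at [18:24] → '/*0t*/'.
`split` removes every match and returns the 4 fragments in between.

['', 'ia', 'ia', 'f ']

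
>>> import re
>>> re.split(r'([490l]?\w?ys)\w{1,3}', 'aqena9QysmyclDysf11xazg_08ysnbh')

The pattern matches optionally one of [490l], then optionally a word character, then the literal 'ys' (captured); then 1 to 3 of a word character.
Matches to split on: at [5:12] → '9Qysmyc'; at [12:19] → 'lDysf11'; at [24:31] → '08ysnbh'.
The group in the pattern means `split` returns the separators' captures alongside the pieces.

['aqena', '9Qys', '', 'lDys', 'xazg_', '08ys', '']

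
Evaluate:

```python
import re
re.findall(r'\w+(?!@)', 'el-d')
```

The negative lookaround is zero-width — it rules out positions where the adjacent text would match, without consuming anything.
Since nothing is captured, `findall` lists the 2 matched substrings directly.

['el', 'd']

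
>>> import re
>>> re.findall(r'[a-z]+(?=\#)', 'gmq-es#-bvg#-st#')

The positive lookaround only admits positions where the adjacent text matches; those characters stay outside the span.
Since nothing is captured, `findall` lists the 3 matched substrings directly.

['es', 'bvg', 'st']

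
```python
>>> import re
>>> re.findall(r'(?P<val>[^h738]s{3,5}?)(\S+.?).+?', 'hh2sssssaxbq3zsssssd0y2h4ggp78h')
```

[('2sss', 'ssaxbq3zsssssd0y2h4ggp78')]

The pattern matches any character except [h738], then 3 to 5 of a literal 's' (lazy) (captured as 'val'); then one or more of a non-whitespace character, then optionally any character (captured); then one or more of any character (lazy).
Scanning left to right: at [2:31] match '2sssssaxbq3zsssssd0y2h4ggp78h', groups = ('2sss', 'ssaxbq3zsssssd0y2h4ggp78').
Multiple groups make `findall` return tuples — one 2-tuple for the one match.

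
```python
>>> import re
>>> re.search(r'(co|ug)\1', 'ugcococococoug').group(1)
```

'co'

`\1` has to match the exact text group 1 already captured.
Unlike `match`, `search` isn't anchored — it looks for the pattern anywhere in the string.
The match spans [2:6] → 'coco'.
Captured: group 1 = 'co'.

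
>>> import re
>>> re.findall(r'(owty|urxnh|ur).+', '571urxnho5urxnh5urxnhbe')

['urxnh']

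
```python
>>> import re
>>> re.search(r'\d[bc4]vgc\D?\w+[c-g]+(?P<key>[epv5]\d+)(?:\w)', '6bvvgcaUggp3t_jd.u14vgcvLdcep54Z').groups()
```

This matches a digit; then one of [bc4], then the literal 'vgc'; then optionally a non-digit, then one or more of a word character, then one or more of a character in [c-g]; then one of [epv5], then one or more of a digit (captured as 'key'); then a word character (non-capturing group).
`re.search` scans for the first position where the pattern succeeds.
The match spans [18:32] → '14vgcvLdcep54Z'.
Captured: group 1 = 'p54'.

('p54',)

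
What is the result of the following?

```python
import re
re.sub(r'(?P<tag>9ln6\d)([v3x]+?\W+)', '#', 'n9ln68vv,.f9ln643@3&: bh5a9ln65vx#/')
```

This matches the literal '9l', then the literal 'n6', then a digit (captured as 'tag'); then one or more of one of [v3x] (lazy), then one or more of a non-word character (captured).
Matches: at [1:10] → '9ln68vv,.'; at [11:18] → '9ln643@'; at [26:35] → '9ln65vx#/'.
Each match is replaced by '#'.

'n#f#3&: bh5a#'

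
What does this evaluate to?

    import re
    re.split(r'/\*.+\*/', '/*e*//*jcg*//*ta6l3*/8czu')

['', '8czu']

Matches to split on: at [0:21] → '/*e*//*jcg*//*ta6l3*/'.
Splitting on the pattern gives 2 pieces.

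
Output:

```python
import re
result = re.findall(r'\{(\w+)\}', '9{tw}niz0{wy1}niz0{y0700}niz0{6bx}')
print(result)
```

Walking the string: at [1:5] match '{tw}', group 1 = 'tw'; at [9:14] match '{wy1}', group 1 = 'wy1'; at [18:25] match '{y0700}', group 1 = 'y0700'; at [29:34] match '{6bx}', group 1 = '6bx'.
Because there's exactly one group, `findall` drops the full match and keeps group 1 from each hit.

['tw', 'wy1', 'y0700', '6bx']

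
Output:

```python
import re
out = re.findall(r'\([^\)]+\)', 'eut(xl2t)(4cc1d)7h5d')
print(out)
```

['(xl2t)', '(4cc1d)']

`findall` yields the raw match text (2 of them) because the pattern has no groups.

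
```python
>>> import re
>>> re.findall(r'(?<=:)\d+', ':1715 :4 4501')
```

['1715', '4']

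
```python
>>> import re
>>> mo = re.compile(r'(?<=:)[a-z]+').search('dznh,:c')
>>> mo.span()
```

The `(?=…)`/`(?<=…)` assertion just peeks at neighbouring text; it doesn't advance the match position.
`search` walks the string left to right and returns the first match it finds.
The match spans [6:7] → 'c'.

(6, 7)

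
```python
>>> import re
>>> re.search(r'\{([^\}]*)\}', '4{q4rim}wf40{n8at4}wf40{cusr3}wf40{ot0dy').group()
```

'{q4rim}'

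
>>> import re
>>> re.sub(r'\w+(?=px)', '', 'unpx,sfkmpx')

The `(?=…)`/`(?<=…)` assertion just peeks at neighbouring text; it doesn't advance the match position.
Every occurrence is swapped for ''.

'px,px'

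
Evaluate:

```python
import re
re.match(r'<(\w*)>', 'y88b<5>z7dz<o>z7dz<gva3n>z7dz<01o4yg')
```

None

`re.match` won't scan ahead — the pattern has to work from the very first character.
Here position 0 doesn't satisfy it, so the call returns None.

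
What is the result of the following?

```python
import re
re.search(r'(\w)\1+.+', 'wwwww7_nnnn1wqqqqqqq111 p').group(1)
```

'w'

The match spans [0:25] → 'wwwww7_nnnn1wqqqqqqq111 p'.
Captured: group 1 = 'w'.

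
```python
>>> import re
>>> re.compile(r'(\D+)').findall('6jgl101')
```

['jgl']

Pattern: one or more of a non-digit (captured).
Matches: at [1:4] match 'jgl', group 1 = 'jgl'.
One capturing group, so `findall` returns just the captured substring from the one match — 1 in all.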